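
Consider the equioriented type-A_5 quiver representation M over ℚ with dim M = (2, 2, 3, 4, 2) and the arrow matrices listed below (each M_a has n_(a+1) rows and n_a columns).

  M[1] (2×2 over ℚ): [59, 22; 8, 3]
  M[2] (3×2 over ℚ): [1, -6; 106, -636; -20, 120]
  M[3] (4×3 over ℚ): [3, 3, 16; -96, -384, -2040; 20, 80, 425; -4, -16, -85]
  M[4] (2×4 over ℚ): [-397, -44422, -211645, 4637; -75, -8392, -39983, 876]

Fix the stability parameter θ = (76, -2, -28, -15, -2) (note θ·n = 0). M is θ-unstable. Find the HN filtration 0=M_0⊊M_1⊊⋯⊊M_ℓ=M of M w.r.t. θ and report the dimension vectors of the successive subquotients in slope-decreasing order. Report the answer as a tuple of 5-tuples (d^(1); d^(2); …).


Barcode: M ≅ I[1,2], I[1,5], I[3,3], I[3,5], I[4,4]^2. HN layers by μ_θ (5 steps, strictly decreasing):
  μ^(1)=37; μ^(2)=29/5; μ^(3)=-2; μ^(4)=-15; μ^(5)=-28

((1, 1, 0, 0, 0); (1, 1, 1, 1, 1); (0, 0, 0, 0, 1); (0, 0, 0, 3, 0); (0, 0, 2, 0, 0))


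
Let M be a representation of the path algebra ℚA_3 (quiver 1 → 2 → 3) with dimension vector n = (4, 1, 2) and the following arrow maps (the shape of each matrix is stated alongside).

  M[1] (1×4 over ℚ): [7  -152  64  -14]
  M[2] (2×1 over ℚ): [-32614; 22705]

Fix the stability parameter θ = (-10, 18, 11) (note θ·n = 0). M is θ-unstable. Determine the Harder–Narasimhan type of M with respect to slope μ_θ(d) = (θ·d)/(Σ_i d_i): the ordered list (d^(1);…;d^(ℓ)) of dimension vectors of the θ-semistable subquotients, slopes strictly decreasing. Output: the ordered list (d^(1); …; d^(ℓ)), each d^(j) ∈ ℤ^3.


Interval decomposition of M: I[1,1]^3, I[1,3], I[3,3].
HN type (ℓ=3): μ^(1)=29/2; μ^(2)=11; μ^(3)=-10

((0, 1, 1); (0, 0, 1); (4, 0, 0))


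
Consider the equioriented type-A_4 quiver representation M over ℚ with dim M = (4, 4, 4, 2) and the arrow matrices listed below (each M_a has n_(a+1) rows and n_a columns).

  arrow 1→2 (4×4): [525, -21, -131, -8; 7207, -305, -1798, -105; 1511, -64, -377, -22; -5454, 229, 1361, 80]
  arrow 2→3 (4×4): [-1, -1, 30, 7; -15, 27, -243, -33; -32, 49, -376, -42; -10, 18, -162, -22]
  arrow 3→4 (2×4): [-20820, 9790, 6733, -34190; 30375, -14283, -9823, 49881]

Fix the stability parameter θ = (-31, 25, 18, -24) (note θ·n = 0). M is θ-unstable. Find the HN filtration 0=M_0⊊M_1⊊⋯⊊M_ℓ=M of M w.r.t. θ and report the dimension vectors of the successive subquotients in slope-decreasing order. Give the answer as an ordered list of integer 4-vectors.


Barcode: M ≅ I[1,2], I[1,3], I[1,4]^2, I[3,3]. HN layers by μ_θ (5 steps, strictly decreasing):
  μ^(1)=25; μ^(2)=43/2; μ^(3)=18; μ^(4)=19/3; μ^(5)=-31

((0, 1, 0, 0); (0, 1, 1, 0); (0, 0, 1, 0); (0, 2, 2, 2); (4, 0, 0, 0))


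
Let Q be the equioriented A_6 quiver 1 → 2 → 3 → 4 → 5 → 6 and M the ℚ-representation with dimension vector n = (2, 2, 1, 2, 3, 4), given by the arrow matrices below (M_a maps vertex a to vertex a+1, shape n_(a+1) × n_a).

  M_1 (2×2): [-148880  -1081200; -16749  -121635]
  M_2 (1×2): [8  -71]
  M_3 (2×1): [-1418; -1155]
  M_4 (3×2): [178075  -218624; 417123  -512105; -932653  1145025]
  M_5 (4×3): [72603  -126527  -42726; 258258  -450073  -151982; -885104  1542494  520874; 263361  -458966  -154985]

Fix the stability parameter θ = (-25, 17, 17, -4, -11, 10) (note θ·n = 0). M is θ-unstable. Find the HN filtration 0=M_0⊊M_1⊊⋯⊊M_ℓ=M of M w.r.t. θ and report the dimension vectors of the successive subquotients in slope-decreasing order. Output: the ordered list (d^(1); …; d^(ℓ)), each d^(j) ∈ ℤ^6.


Interval decomposition of M: I[1,1], I[1,6], I[2,2], I[4,6], I[5,6], I[6,6].
HN type (ℓ=6): μ^(1)=17; μ^(2)=10; μ^(3)=19/4; μ^(4)=-15/2; μ^(5)=-11; μ^(6)=-25

((0, 1, 0, 0, 0, 0); (0, 0, 0, 0, 0, 4); (0, 1, 1, 1, 1, 0); (0, 0, 0, 1, 1, 0); (0, 0, 0, 0, 1, 0); (2, 0, 0, 0, 0, 0))


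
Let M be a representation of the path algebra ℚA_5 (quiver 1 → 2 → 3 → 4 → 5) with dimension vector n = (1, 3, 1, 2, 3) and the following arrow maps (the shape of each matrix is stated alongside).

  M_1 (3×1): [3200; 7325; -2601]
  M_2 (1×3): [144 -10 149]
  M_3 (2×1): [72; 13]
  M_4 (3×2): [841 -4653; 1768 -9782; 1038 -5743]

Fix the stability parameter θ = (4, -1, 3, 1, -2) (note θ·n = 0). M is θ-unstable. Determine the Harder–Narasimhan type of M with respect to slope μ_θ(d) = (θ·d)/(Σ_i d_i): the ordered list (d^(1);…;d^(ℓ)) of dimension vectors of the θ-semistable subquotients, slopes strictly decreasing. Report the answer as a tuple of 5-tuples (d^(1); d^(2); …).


Interval decomposition of M: I[1,5], I[2,2]^2, I[4,5], I[5,5].
HN type (ℓ=4): μ^(1)=1; μ^(2)=-1/2; μ^(3)=-1; μ^(4)=-2

((1, 1, 1, 1, 1); (0, 0, 0, 1, 1); (0, 2, 0, 0, 0); (0, 0, 0, 0, 1))


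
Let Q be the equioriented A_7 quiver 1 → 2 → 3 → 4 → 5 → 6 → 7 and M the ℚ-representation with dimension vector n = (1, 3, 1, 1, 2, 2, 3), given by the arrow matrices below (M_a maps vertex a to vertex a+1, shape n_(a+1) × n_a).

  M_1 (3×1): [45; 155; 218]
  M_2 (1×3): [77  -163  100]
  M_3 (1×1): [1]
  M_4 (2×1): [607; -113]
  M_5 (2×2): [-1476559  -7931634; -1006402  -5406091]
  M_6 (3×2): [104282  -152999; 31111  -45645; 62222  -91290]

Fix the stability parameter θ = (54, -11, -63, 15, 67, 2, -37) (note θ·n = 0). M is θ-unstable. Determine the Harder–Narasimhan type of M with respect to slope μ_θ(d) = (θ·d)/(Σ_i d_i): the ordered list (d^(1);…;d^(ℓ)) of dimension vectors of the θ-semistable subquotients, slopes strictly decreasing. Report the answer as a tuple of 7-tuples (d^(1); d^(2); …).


Via rank(M_{q-1}∘⋯∘M_p): M ≅ I[1,2], I[2,2], I[2,7], I[5,7], I[7,7].
μ_θ-semistable layers: μ^(1)=43/2; μ^(2)=47/4; μ^(3)=32/3; μ^(4)=-11; μ^(5)=-37

((1, 1, 0, 0, 0, 0, 0); (0, 0, 0, 1, 1, 1, 1); (0, 0, 0, 0, 1, 1, 1); (0, 1, 0, 0, 0, 0, 0); (0, 1, 1, 0, 0, 0, 1))


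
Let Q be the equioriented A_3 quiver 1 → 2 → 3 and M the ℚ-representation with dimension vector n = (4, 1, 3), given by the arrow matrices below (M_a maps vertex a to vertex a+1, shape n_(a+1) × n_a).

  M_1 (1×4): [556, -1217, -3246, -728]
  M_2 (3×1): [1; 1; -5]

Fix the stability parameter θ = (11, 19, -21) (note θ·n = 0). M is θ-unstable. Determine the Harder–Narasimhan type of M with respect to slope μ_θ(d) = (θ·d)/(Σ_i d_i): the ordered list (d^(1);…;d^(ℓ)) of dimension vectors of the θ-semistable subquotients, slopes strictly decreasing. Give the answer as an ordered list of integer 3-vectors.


Barcode: M ≅ I[1,1]^3, I[1,3], I[3,3]^2. HN layers by μ_θ (3 steps, strictly decreasing):
  μ^(1)=11; μ^(2)=3; μ^(3)=-21

((3, 0, 0); (1, 1, 1); (0, 0, 2))


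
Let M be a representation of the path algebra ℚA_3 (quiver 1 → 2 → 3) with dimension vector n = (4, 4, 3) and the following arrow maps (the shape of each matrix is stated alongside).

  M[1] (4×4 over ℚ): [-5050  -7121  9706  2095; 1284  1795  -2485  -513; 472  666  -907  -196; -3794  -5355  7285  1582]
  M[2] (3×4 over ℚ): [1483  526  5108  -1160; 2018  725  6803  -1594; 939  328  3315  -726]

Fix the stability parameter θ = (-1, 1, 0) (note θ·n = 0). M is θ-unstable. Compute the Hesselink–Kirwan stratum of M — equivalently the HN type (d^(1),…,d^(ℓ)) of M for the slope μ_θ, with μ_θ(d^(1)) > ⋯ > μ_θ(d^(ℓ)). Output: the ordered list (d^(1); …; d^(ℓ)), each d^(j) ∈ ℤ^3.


Barcode: M ≅ I[1,2], I[1,3]^3. HN layers by μ_θ (3 steps, strictly decreasing):
  μ^(1)=1; μ^(2)=1/2; μ^(3)=-1

((0, 1, 0); (0, 3, 3); (4, 0, 0))


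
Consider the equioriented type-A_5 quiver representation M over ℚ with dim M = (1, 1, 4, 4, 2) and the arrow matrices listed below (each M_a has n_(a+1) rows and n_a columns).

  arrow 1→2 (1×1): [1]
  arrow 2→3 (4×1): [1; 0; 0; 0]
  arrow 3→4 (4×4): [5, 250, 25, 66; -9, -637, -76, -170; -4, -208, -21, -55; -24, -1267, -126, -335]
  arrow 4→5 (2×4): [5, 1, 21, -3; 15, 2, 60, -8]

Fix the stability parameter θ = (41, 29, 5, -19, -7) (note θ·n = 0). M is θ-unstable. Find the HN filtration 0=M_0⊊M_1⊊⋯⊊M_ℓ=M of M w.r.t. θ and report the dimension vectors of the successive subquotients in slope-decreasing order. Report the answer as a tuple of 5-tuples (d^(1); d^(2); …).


Interval decomposition of M: I[1,5], I[3,4]^2, I[3,5].
HN type (ℓ=2): μ^(1)=49/5; μ^(2)=-7

((1, 1, 1, 1, 1); (0, 0, 3, 3, 1))


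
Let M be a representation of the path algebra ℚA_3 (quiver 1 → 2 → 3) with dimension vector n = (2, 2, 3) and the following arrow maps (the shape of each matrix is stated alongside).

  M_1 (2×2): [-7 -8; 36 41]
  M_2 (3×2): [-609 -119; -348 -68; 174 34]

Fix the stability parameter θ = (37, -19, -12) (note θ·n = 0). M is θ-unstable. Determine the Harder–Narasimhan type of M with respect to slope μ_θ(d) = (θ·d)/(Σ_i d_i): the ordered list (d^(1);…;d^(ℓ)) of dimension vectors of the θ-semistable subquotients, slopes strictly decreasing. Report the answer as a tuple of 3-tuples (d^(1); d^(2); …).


Interval decomposition of M: I[1,2], I[1,3], I[3,3]^2.
HN type (ℓ=3): μ^(1)=9; μ^(2)=2; μ^(3)=-12

((1, 1, 0); (1, 1, 1); (0, 0, 2))


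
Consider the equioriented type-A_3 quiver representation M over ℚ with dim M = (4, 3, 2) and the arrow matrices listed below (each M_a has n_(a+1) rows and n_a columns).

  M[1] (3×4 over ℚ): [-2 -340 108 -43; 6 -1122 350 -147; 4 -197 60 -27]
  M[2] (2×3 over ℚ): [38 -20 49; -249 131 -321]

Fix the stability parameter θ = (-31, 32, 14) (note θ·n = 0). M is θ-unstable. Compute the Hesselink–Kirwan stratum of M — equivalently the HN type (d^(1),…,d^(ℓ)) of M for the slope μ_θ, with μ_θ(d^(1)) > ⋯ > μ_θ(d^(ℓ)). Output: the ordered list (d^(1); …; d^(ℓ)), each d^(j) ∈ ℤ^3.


Via rank(M_{q-1}∘⋯∘M_p): M ≅ I[1,1], I[1,2], I[1,3]^2.
μ_θ-semistable layers: μ^(1)=32; μ^(2)=23; μ^(3)=-31

((0, 1, 0); (0, 2, 2); (4, 0, 0))


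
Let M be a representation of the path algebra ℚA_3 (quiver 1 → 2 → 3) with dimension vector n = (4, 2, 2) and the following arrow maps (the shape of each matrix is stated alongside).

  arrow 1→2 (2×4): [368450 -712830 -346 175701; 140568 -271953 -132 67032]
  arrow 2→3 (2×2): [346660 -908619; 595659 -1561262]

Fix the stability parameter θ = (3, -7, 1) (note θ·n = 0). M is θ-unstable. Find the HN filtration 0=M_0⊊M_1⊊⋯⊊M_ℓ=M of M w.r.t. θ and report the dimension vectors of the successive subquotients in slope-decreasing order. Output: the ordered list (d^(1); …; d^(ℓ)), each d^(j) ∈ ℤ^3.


Interval decomposition of M: I[1,1]^2, I[1,3]^2.
HN type (ℓ=3): μ^(1)=3; μ^(2)=1; μ^(3)=-2

((2, 0, 0); (0, 0, 2); (2, 2, 0))


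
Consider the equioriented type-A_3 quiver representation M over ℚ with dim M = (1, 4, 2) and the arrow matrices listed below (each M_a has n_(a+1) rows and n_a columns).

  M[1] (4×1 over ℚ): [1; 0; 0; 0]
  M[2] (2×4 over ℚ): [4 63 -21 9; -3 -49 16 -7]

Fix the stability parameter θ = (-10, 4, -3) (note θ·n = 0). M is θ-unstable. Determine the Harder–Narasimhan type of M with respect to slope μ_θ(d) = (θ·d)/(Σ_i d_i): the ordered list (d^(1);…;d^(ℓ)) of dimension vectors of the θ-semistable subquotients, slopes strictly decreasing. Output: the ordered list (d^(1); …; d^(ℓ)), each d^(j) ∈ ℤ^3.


Interval decomposition of M: I[1,3], I[2,2]^2, I[2,3].
HN type (ℓ=3): μ^(1)=4; μ^(2)=1/2; μ^(3)=-10

((0, 2, 0); (0, 2, 2); (1, 0, 0))


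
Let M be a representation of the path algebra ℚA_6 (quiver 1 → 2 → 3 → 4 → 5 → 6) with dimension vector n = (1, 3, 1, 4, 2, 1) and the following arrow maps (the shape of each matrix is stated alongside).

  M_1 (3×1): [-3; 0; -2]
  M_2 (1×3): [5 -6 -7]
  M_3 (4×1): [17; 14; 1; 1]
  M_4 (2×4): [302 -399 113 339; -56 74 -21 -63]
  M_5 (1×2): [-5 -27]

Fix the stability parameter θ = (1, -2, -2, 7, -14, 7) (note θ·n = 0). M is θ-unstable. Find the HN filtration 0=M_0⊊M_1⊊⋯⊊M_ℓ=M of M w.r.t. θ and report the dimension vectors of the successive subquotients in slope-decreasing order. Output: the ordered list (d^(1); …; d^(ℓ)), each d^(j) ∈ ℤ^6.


Interval decomposition of M: I[1,4], I[2,2]^2, I[4,4], I[4,5], I[4,6].
HN type (ℓ=4): μ^(1)=7; μ^(2)=-1; μ^(3)=-2; μ^(4)=-7/2

((0, 0, 0, 2, 0, 1); (1, 1, 1, 0, 0, 0); (0, 2, 0, 0, 0, 0); (0, 0, 0, 2, 2, 0))


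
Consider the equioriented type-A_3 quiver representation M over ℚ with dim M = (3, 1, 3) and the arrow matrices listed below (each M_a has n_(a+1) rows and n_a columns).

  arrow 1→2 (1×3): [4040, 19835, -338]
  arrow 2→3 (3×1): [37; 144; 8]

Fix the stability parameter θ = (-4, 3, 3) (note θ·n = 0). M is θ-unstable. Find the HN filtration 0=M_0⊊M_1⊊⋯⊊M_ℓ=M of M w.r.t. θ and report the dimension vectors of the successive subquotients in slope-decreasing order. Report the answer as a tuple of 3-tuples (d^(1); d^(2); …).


Via rank(M_{q-1}∘⋯∘M_p): M ≅ I[1,1]^2, I[1,3], I[3,3]^2.
μ_θ-semistable layers: μ^(1)=3; μ^(2)=-4

((0, 1, 3); (3, 0, 0))


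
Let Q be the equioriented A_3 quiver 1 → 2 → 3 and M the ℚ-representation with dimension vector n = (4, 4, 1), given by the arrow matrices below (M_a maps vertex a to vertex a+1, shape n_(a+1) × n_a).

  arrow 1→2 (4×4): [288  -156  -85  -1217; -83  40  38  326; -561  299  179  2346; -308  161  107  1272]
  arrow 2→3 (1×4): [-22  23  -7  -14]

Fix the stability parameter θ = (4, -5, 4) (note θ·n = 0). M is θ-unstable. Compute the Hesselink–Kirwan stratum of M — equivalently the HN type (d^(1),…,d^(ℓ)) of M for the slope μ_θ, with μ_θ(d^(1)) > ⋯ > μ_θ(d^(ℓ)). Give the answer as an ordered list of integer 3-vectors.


Barcode: M ≅ I[1,1], I[1,2]^2, I[1,3], I[2,2]. HN layers by μ_θ (3 steps, strictly decreasing):
  μ^(1)=4; μ^(2)=-1/2; μ^(3)=-5

((1, 0, 1); (3, 3, 0); (0, 1, 0))


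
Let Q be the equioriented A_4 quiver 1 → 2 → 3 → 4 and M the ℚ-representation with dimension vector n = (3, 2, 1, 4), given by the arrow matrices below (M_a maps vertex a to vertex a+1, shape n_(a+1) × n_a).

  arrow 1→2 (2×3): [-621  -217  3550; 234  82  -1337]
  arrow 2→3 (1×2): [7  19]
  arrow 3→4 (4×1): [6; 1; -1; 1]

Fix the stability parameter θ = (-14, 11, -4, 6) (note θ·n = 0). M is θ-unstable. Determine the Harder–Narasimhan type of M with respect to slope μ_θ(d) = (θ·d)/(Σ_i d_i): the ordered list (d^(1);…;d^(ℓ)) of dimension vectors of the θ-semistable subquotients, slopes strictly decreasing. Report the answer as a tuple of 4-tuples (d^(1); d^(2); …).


Interval decomposition of M: I[1,1], I[1,2], I[1,4], I[4,4]^3.
HN type (ℓ=4): μ^(1)=11; μ^(2)=6; μ^(3)=7/2; μ^(4)=-14

((0, 1, 0, 0); (0, 0, 0, 4); (0, 1, 1, 0); (3, 0, 0, 0))


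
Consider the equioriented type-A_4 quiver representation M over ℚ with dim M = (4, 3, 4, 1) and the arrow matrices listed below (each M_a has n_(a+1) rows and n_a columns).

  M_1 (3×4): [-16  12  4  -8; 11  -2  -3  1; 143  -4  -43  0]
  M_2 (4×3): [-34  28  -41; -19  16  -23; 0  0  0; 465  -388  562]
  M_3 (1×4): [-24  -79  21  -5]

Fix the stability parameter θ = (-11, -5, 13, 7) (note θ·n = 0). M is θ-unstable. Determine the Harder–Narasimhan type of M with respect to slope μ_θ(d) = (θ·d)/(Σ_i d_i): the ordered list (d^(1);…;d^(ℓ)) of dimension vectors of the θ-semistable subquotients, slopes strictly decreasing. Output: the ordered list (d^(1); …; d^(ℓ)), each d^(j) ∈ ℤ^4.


Via rank(M_{q-1}∘⋯∘M_p): M ≅ I[1,1], I[1,2], I[1,3], I[1,4], I[3,3]^2.
μ_θ-semistable layers: μ^(1)=13; μ^(2)=10; μ^(3)=-5; μ^(4)=-11

((0, 0, 3, 0); (0, 0, 1, 1); (0, 3, 0, 0); (4, 0, 0, 0))


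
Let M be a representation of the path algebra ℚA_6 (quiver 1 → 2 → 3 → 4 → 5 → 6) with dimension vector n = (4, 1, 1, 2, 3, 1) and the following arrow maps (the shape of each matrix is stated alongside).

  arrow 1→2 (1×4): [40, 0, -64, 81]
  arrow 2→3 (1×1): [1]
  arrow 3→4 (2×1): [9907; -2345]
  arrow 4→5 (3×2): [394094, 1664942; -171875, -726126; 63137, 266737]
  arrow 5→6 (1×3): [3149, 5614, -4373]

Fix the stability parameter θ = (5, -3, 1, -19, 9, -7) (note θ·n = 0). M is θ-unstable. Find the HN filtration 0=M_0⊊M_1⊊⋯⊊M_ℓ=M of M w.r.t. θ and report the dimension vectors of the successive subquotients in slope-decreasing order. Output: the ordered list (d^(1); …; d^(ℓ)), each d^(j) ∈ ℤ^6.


Interval decomposition of M: I[1,1]^3, I[1,5], I[4,6], I[5,5].
HN type (ℓ=5): μ^(1)=9; μ^(2)=5; μ^(3)=1; μ^(4)=-4; μ^(5)=-19

((0, 0, 0, 0, 2, 0); (3, 0, 0, 0, 0, 0); (0, 0, 0, 0, 1, 1); (1, 1, 1, 1, 0, 0); (0, 0, 0, 1, 0, 0))


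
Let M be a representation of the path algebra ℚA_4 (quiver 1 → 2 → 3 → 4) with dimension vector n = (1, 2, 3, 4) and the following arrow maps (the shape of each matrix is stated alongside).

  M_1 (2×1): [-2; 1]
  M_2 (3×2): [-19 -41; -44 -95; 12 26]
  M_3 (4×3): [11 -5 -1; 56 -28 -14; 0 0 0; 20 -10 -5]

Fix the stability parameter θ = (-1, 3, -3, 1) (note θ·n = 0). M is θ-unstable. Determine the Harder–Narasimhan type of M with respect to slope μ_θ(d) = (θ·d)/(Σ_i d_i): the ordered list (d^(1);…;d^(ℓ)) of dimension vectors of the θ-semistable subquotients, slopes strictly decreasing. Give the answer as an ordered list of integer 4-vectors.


Barcode: M ≅ I[1,3], I[2,4], I[3,4], I[4,4]^2. HN layers by μ_θ (4 steps, strictly decreasing):
  μ^(1)=1; μ^(2)=0; μ^(3)=-1; μ^(4)=-3

((0, 0, 0, 4); (0, 2, 2, 0); (1, 0, 0, 0); (0, 0, 1, 0))


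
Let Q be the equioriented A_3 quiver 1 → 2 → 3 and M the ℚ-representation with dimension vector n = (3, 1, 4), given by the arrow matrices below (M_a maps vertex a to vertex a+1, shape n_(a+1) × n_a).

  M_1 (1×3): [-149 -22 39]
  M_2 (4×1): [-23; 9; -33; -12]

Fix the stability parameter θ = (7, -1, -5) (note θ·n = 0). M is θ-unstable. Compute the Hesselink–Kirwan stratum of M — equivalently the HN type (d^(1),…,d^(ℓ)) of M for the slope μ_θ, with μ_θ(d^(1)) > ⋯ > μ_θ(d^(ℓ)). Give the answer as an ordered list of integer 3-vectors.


Via rank(M_{q-1}∘⋯∘M_p): M ≅ I[1,1]^2, I[1,3], I[3,3]^3.
μ_θ-semistable layers: μ^(1)=7; μ^(2)=1/3; μ^(3)=-5

((2, 0, 0); (1, 1, 1); (0, 0, 3))


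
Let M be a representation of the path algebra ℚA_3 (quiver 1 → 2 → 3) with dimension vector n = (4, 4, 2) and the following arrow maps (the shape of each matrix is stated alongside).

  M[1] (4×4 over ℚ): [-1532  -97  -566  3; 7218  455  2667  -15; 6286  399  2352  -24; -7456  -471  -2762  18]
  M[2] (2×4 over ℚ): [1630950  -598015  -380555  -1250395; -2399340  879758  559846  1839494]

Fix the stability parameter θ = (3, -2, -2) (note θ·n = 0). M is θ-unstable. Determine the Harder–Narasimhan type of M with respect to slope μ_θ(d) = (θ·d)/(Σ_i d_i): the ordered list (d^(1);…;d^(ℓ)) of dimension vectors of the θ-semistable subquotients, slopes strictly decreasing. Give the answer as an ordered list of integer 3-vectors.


Barcode: M ≅ I[1,2]^3, I[1,3], I[3,3]. HN layers by μ_θ (3 steps, strictly decreasing):
  μ^(1)=1/2; μ^(2)=-1/3; μ^(3)=-2

((3, 3, 0); (1, 1, 1); (0, 0, 1))


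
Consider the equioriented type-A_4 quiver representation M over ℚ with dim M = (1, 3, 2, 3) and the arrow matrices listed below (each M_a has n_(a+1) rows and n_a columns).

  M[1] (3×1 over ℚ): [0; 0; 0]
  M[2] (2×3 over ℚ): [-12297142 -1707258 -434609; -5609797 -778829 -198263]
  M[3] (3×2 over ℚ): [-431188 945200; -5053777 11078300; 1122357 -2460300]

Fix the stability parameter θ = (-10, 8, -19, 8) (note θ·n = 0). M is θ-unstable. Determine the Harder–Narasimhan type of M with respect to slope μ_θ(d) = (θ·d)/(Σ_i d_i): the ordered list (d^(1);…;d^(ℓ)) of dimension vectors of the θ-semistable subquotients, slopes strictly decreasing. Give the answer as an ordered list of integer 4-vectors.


Interval decomposition of M: I[1,1], I[2,2], I[2,3], I[2,4], I[4,4]^2.
HN type (ℓ=3): μ^(1)=8; μ^(2)=-11/2; μ^(3)=-10

((0, 1, 0, 3); (0, 2, 2, 0); (1, 0, 0, 0))


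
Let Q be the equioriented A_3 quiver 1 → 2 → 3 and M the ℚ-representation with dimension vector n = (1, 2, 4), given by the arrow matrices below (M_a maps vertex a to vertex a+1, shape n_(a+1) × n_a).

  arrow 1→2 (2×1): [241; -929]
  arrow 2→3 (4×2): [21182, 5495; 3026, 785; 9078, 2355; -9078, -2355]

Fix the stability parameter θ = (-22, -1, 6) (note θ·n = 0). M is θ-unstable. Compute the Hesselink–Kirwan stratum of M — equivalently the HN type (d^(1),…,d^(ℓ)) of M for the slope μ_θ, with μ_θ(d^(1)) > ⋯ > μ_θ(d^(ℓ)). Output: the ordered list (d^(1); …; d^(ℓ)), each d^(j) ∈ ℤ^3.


Via rank(M_{q-1}∘⋯∘M_p): M ≅ I[1,3], I[2,2], I[3,3]^3.
μ_θ-semistable layers: μ^(1)=6; μ^(2)=-1; μ^(3)=-22

((0, 0, 4); (0, 2, 0); (1, 0, 0))


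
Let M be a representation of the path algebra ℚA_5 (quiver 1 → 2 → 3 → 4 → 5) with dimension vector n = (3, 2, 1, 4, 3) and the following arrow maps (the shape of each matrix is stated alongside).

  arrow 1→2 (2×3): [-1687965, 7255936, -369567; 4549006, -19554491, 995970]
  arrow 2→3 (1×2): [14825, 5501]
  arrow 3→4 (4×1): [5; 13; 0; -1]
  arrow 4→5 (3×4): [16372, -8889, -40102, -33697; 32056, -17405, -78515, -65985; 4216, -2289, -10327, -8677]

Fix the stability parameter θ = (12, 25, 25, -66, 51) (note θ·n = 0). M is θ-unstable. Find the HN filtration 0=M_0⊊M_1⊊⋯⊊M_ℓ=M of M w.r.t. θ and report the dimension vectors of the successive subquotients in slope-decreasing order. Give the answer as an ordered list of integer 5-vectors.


Barcode: M ≅ I[1,1], I[1,2], I[1,4], I[4,4], I[4,5]^2, I[5,5]. HN layers by μ_θ (5 steps, strictly decreasing):
  μ^(1)=51; μ^(2)=25; μ^(3)=12; μ^(4)=-1; μ^(5)=-66

((0, 0, 0, 0, 3); (0, 1, 0, 0, 0); (2, 0, 0, 0, 0); (1, 1, 1, 1, 0); (0, 0, 0, 3, 0))


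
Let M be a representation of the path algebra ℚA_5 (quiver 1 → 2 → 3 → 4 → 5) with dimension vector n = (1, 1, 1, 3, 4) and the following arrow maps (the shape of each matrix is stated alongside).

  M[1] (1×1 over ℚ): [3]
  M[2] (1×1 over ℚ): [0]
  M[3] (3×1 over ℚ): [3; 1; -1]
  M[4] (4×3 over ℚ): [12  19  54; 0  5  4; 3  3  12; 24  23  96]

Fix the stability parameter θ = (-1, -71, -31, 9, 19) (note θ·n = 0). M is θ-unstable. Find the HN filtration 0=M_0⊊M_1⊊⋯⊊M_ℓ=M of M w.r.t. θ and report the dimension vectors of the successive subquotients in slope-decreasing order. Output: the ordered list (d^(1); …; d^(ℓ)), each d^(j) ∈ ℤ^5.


Via rank(M_{q-1}∘⋯∘M_p): M ≅ I[1,2], I[3,5], I[4,5]^2, I[5,5].
μ_θ-semistable layers: μ^(1)=19; μ^(2)=9; μ^(3)=-31; μ^(4)=-36

((0, 0, 0, 0, 4); (0, 0, 0, 3, 0); (0, 0, 1, 0, 0); (1, 1, 0, 0, 0))


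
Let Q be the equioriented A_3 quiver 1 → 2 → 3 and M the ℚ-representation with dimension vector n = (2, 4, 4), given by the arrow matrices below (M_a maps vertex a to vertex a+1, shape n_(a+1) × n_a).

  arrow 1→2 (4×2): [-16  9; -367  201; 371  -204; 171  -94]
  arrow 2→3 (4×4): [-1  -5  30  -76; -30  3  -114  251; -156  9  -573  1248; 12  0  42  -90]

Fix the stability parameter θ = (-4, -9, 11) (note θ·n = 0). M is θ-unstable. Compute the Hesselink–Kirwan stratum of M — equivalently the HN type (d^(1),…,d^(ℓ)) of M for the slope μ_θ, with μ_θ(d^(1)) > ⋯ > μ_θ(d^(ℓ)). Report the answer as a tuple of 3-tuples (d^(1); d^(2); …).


Barcode: M ≅ I[1,3]^2, I[2,2], I[2,3], I[3,3]. HN layers by μ_θ (3 steps, strictly decreasing):
  μ^(1)=11; μ^(2)=-13/2; μ^(3)=-9

((0, 0, 4); (2, 2, 0); (0, 2, 0))


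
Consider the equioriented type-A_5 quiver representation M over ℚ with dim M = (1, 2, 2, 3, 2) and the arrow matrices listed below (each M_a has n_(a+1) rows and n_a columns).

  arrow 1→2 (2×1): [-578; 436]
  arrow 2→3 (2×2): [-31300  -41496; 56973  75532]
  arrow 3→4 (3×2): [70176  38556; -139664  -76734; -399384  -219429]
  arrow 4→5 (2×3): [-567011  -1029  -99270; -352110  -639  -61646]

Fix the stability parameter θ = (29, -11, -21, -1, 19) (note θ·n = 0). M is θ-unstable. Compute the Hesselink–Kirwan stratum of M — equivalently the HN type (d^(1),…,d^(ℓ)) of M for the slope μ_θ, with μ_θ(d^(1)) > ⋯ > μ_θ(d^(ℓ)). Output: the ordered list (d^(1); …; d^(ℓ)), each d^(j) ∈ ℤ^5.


Barcode: M ≅ I[1,4], I[2,3], I[4,5]^2. HN layers by μ_θ (3 steps, strictly decreasing):
  μ^(1)=19; μ^(2)=-1; μ^(3)=-16

((0, 0, 0, 0, 2); (1, 1, 1, 3, 0); (0, 1, 1, 0, 0))


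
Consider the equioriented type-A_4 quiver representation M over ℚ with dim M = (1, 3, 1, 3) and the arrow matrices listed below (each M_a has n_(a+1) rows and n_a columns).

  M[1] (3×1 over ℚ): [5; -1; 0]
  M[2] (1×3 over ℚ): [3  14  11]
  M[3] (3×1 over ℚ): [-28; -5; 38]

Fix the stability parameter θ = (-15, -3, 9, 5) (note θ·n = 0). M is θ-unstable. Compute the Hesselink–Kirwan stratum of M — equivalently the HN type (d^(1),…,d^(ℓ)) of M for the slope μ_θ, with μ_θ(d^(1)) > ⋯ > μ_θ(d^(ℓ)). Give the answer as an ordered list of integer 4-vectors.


Via rank(M_{q-1}∘⋯∘M_p): M ≅ I[1,4], I[2,2]^2, I[4,4]^2.
μ_θ-semistable layers: μ^(1)=7; μ^(2)=5; μ^(3)=-3; μ^(4)=-15

((0, 0, 1, 1); (0, 0, 0, 2); (0, 3, 0, 0); (1, 0, 0, 0))


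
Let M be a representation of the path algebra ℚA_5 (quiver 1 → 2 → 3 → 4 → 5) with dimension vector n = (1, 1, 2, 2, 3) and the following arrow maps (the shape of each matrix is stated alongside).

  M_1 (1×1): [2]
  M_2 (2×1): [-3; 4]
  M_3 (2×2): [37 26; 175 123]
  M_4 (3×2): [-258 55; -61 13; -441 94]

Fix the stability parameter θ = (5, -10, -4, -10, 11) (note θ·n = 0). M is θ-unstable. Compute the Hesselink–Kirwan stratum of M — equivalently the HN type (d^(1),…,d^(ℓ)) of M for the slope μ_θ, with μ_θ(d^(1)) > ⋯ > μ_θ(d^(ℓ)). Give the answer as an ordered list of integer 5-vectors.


Barcode: M ≅ I[1,5], I[3,5], I[5,5]. HN layers by μ_θ (3 steps, strictly decreasing):
  μ^(1)=11; μ^(2)=-19/4; μ^(3)=-7

((0, 0, 0, 0, 3); (1, 1, 1, 1, 0); (0, 0, 1, 1, 0))


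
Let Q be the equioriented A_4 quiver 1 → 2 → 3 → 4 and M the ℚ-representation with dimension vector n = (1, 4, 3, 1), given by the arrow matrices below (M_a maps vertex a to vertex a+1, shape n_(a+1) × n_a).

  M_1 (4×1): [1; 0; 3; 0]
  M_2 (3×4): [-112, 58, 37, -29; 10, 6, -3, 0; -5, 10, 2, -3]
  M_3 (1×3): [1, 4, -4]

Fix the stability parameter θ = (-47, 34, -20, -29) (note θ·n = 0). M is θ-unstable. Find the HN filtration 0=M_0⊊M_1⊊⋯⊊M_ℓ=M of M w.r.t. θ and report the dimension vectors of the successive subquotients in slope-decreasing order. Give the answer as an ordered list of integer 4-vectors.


Via rank(M_{q-1}∘⋯∘M_p): M ≅ I[1,4], I[2,2], I[2,3]^2.
μ_θ-semistable layers: μ^(1)=34; μ^(2)=7; μ^(3)=-5; μ^(4)=-47

((0, 1, 0, 0); (0, 2, 2, 0); (0, 1, 1, 1); (1, 0, 0, 0))


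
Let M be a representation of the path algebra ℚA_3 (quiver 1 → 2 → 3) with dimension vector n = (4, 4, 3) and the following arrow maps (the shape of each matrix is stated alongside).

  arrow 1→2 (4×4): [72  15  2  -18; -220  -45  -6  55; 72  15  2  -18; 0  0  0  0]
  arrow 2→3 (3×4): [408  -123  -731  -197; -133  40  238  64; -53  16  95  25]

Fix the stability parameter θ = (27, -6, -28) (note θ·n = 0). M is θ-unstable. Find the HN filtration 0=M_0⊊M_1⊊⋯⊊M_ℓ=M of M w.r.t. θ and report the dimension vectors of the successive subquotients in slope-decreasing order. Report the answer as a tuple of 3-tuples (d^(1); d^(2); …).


Interval decomposition of M: I[1,1]^2, I[1,3]^2, I[2,2], I[2,3].
HN type (ℓ=4): μ^(1)=27; μ^(2)=-7/3; μ^(3)=-6; μ^(4)=-17

((2, 0, 0); (2, 2, 2); (0, 1, 0); (0, 1, 1))


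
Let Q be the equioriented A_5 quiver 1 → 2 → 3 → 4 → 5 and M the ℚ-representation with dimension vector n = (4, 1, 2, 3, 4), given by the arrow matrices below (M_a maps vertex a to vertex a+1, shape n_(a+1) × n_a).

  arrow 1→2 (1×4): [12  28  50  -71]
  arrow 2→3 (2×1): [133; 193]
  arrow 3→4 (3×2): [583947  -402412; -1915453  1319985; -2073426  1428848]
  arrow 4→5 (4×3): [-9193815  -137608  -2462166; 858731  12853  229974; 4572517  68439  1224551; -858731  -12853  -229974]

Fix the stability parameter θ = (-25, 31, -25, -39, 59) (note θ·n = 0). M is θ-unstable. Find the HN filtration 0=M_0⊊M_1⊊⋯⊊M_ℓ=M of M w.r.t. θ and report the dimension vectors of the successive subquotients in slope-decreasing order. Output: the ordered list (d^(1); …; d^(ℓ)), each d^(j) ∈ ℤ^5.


Interval decomposition of M: I[1,1]^3, I[1,5], I[3,5], I[4,5], I[5,5].
HN type (ℓ=5): μ^(1)=59; μ^(2)=-11; μ^(3)=-25; μ^(4)=-32; μ^(5)=-39

((0, 0, 0, 0, 4); (0, 1, 1, 1, 0); (4, 0, 0, 0, 0); (0, 0, 1, 1, 0); (0, 0, 0, 1, 0))


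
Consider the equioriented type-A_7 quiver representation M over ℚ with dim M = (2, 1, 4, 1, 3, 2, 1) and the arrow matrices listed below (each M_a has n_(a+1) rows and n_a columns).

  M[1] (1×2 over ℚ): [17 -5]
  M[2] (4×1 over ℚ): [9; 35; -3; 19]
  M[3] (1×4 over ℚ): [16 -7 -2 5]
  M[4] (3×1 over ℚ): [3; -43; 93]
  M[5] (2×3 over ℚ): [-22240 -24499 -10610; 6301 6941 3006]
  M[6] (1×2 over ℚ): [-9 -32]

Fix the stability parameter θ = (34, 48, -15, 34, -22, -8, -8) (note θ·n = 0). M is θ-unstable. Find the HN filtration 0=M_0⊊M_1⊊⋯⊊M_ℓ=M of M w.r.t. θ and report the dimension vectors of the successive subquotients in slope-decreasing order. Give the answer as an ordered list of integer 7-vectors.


Interval decomposition of M: I[1,1], I[1,3], I[3,3]^2, I[3,7], I[5,5], I[5,6].
HN type (ℓ=6): μ^(1)=34; μ^(2)=67/3; μ^(3)=-1; μ^(4)=-8; μ^(5)=-15; μ^(6)=-22

((1, 0, 0, 0, 0, 0, 0); (1, 1, 1, 0, 0, 0, 0); (0, 0, 0, 1, 1, 1, 1); (0, 0, 0, 0, 0, 1, 0); (0, 0, 3, 0, 0, 0, 0); (0, 0, 0, 0, 2, 0, 0))


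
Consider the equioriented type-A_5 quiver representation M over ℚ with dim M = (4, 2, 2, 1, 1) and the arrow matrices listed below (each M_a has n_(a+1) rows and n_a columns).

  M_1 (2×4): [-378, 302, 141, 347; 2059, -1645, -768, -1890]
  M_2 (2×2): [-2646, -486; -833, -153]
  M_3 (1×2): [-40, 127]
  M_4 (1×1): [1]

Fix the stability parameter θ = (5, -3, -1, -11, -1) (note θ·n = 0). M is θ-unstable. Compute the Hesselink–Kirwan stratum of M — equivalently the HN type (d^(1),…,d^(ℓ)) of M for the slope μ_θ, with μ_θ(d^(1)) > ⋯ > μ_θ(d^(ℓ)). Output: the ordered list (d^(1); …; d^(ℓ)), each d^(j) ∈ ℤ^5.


Via rank(M_{q-1}∘⋯∘M_p): M ≅ I[1,1]^2, I[1,2], I[1,5], I[3,3].
μ_θ-semistable layers: μ^(1)=5; μ^(2)=1; μ^(3)=-1; μ^(4)=-5/2

((2, 0, 0, 0, 0); (1, 1, 0, 0, 0); (0, 0, 1, 0, 1); (1, 1, 1, 1, 0))


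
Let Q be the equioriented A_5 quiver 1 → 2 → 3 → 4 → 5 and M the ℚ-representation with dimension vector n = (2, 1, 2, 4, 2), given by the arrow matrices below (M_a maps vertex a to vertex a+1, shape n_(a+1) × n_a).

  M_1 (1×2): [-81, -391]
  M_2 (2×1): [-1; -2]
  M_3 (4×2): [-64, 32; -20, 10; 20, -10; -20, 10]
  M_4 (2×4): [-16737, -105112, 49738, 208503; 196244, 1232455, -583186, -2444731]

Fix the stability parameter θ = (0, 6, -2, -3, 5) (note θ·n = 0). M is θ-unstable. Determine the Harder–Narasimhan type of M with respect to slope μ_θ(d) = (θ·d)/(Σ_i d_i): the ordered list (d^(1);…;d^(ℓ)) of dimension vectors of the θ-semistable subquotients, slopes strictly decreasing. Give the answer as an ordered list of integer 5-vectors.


Via rank(M_{q-1}∘⋯∘M_p): M ≅ I[1,1], I[1,3], I[3,5], I[4,4]^2, I[4,5].
μ_θ-semistable layers: μ^(1)=5; μ^(2)=2; μ^(3)=0; μ^(4)=-5/2; μ^(5)=-3

((0, 0, 0, 0, 2); (0, 1, 1, 0, 0); (2, 0, 0, 0, 0); (0, 0, 1, 1, 0); (0, 0, 0, 3, 0))


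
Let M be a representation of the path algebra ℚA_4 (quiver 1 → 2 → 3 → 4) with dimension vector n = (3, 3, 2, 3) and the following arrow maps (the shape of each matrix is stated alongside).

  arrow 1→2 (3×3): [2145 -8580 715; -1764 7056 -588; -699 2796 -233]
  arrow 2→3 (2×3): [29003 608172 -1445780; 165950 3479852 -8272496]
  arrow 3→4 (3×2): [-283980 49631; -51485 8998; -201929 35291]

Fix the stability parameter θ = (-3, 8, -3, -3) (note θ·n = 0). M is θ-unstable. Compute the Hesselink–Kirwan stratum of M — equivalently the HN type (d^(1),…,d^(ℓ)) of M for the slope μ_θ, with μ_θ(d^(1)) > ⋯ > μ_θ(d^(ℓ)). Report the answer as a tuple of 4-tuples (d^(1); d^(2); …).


Barcode: M ≅ I[1,1]^2, I[1,4], I[2,2], I[2,4], I[4,4]. HN layers by μ_θ (3 steps, strictly decreasing):
  μ^(1)=8; μ^(2)=2/3; μ^(3)=-3

((0, 1, 0, 0); (0, 2, 2, 2); (3, 0, 0, 1))


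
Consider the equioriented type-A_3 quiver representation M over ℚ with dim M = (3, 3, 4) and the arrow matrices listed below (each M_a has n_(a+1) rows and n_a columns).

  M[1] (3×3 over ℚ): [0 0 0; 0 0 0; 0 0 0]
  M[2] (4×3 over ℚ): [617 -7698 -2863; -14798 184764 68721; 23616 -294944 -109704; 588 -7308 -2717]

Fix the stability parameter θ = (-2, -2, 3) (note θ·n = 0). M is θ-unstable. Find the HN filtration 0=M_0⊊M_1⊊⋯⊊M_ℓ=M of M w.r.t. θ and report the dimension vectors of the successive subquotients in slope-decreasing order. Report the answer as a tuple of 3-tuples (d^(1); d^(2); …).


Barcode: M ≅ I[1,1]^3, I[2,3]^3, I[3,3]. HN layers by μ_θ (2 steps, strictly decreasing):
  μ^(1)=3; μ^(2)=-2

((0, 0, 4); (3, 3, 0))


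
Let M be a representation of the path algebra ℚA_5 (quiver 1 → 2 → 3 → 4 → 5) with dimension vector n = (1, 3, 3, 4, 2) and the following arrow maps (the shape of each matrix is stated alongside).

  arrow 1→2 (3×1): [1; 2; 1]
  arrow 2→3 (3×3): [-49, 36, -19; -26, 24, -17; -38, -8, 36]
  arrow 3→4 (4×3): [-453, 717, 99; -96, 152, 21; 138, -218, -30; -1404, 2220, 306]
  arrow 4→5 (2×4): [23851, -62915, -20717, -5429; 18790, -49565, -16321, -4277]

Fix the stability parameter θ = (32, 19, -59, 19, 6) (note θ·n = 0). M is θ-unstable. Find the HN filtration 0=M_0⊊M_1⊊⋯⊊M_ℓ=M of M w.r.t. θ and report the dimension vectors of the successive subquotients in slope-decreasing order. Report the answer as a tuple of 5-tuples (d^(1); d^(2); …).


Interval decomposition of M: I[1,5], I[2,2], I[2,3], I[3,5], I[4,4]^2.
HN type (ℓ=5): μ^(1)=19; μ^(2)=25/2; μ^(3)=-8/3; μ^(4)=-20; μ^(5)=-59

((0, 1, 0, 2, 0); (0, 0, 0, 2, 2); (1, 1, 1, 0, 0); (0, 1, 1, 0, 0); (0, 0, 1, 0, 0))


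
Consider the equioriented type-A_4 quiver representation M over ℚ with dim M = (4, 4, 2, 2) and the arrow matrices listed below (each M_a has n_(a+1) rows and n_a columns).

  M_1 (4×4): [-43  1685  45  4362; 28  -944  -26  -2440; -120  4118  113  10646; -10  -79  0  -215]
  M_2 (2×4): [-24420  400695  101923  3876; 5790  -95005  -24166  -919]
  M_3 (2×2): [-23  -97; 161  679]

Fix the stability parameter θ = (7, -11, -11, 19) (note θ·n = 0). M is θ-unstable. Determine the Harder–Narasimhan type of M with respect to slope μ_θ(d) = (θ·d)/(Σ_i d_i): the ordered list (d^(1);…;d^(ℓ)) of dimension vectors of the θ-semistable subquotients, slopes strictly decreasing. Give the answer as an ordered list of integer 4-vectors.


Barcode: M ≅ I[1,2]^2, I[1,3], I[1,4], I[4,4]. HN layers by μ_θ (3 steps, strictly decreasing):
  μ^(1)=19; μ^(2)=-2; μ^(3)=-5

((0, 0, 0, 2); (2, 2, 0, 0); (2, 2, 2, 0))


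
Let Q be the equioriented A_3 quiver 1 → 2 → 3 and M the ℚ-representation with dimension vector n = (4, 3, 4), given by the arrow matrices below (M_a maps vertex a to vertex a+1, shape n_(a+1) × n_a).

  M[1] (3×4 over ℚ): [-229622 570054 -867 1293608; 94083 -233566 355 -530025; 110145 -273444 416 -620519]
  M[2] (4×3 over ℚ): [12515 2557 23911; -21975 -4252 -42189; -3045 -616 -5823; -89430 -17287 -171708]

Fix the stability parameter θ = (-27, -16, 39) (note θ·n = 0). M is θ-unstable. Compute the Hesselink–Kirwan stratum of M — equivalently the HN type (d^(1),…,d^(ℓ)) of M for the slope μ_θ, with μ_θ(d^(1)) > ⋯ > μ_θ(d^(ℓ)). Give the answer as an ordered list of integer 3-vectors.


Via rank(M_{q-1}∘⋯∘M_p): M ≅ I[1,1], I[1,2], I[1,3]^2, I[3,3]^2.
μ_θ-semistable layers: μ^(1)=39; μ^(2)=-16; μ^(3)=-27

((0, 0, 4); (0, 3, 0); (4, 0, 0))


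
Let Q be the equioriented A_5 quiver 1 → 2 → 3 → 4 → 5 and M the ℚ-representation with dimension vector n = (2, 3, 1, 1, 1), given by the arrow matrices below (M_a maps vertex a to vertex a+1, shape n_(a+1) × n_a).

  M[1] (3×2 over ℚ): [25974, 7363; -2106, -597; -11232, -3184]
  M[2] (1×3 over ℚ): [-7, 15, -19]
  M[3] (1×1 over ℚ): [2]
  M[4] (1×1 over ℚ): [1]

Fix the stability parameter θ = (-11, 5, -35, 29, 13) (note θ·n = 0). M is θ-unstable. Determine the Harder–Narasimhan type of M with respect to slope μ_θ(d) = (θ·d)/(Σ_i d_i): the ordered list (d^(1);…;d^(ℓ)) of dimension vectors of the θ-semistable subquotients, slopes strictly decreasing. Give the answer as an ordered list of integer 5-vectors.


Interval decomposition of M: I[1,1], I[1,2], I[2,2], I[2,5].
HN type (ℓ=4): μ^(1)=21; μ^(2)=5; μ^(3)=-11; μ^(4)=-15

((0, 0, 0, 1, 1); (0, 2, 0, 0, 0); (2, 0, 0, 0, 0); (0, 1, 1, 0, 0))


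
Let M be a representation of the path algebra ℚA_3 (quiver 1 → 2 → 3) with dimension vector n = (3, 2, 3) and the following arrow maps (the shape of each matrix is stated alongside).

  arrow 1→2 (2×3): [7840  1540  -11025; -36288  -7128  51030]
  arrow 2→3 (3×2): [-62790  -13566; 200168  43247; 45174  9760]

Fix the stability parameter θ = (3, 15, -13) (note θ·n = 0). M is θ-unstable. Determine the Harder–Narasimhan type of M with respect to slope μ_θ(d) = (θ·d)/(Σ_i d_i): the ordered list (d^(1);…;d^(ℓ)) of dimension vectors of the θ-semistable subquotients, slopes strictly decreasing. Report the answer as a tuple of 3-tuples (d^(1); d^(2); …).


Interval decomposition of M: I[1,1]^2, I[1,3], I[2,3], I[3,3].
HN type (ℓ=4): μ^(1)=3; μ^(2)=5/3; μ^(3)=1; μ^(4)=-13

((2, 0, 0); (1, 1, 1); (0, 1, 1); (0, 0, 1))


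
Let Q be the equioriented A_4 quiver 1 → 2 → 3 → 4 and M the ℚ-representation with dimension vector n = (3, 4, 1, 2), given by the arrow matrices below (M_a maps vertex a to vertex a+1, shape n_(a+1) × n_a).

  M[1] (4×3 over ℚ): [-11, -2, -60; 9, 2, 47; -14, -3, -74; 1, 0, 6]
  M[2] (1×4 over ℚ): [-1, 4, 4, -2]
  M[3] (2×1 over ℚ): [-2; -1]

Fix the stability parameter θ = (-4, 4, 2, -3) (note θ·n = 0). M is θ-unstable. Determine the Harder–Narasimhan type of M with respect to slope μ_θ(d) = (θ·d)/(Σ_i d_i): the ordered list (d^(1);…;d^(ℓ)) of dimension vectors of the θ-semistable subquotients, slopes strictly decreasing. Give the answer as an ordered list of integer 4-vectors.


Interval decomposition of M: I[1,2]^2, I[1,4], I[2,2], I[4,4].
HN type (ℓ=4): μ^(1)=4; μ^(2)=1; μ^(3)=-3; μ^(4)=-4

((0, 3, 0, 0); (0, 1, 1, 1); (0, 0, 0, 1); (3, 0, 0, 0))


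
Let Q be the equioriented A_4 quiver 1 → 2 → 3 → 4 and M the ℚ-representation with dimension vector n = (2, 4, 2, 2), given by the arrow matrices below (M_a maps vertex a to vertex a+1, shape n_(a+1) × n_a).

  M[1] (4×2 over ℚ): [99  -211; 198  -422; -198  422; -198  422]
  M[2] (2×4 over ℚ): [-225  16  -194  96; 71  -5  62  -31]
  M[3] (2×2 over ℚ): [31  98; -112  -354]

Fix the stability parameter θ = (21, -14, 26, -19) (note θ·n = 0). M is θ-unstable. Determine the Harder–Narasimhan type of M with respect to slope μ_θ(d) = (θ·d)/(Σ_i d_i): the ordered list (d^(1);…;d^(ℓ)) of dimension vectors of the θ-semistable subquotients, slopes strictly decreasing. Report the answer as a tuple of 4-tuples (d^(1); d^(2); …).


Barcode: M ≅ I[1,1], I[1,4], I[2,2]^2, I[2,4]. HN layers by μ_θ (3 steps, strictly decreasing):
  μ^(1)=21; μ^(2)=7/2; μ^(3)=-14

((1, 0, 0, 0); (1, 1, 2, 2); (0, 3, 0, 0))


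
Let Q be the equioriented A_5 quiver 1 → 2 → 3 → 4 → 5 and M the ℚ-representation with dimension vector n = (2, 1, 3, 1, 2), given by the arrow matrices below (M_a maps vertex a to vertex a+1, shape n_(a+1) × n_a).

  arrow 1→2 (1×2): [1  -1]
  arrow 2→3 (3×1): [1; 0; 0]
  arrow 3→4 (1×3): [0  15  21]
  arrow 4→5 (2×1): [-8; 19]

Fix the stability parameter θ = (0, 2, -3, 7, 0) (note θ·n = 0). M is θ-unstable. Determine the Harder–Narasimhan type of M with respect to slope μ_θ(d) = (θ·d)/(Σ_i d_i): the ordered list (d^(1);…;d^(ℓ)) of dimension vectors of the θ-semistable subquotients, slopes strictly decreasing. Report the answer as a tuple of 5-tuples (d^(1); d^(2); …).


Barcode: M ≅ I[1,1], I[1,3], I[3,3], I[3,5], I[5,5]. HN layers by μ_θ (4 steps, strictly decreasing):
  μ^(1)=7/2; μ^(2)=0; μ^(3)=-1/3; μ^(4)=-3

((0, 0, 0, 1, 1); (1, 0, 0, 0, 1); (1, 1, 1, 0, 0); (0, 0, 2, 0, 0))
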